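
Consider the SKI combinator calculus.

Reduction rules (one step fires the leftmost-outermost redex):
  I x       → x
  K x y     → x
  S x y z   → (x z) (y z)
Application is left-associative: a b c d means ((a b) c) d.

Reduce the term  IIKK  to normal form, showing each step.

Answer: normal form = KK  (in 2 steps)

Derivation:
  start: IIKK
  →1  IKK
  →2  KK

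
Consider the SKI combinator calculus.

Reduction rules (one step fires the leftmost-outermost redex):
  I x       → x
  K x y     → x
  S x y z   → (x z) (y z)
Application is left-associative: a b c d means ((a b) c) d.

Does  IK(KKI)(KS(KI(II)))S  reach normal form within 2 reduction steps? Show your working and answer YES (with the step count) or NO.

  start: IK(KKI)(KS(KI(II)))S
  step 1: K(KKI)(KS(KI(II)))S
  step 2: KKIS

Answer: NO — after 2 steps the term is KKIS, not yet normal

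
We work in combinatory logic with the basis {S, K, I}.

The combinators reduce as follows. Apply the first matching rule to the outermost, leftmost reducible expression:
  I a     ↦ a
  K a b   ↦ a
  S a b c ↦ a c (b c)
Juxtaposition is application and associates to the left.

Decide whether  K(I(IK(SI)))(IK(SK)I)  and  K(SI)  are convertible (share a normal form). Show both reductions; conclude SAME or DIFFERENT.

Term A:
  start: K(I(IK(SI)))(IK(SK)I)
  →1  I(IK(SI))
  →2  IK(SI)
  →3  K(SI)

Term B:
  start: K(SI)

Answer: SAME — A ⇓ K(SI), B ⇓ K(SI)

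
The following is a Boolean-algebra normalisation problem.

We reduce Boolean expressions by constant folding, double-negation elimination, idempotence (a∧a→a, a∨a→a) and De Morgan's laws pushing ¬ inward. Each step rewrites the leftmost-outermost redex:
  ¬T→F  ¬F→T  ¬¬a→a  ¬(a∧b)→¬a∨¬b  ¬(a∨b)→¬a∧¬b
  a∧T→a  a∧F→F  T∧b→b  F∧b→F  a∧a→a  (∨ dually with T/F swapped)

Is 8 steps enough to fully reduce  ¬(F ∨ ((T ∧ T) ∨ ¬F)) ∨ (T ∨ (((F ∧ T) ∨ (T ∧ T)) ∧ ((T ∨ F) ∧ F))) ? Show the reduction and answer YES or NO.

Answer: NO — after 8 steps the term is F ∨ (T ∨ (((F ∧ T) ∨ (T ∧ T)) ∧ ((T ∨ F) ∧ F))), not yet normal

Working:
  start: ¬(F ∨ ((T ∧ T) ∨ ¬F)) ∨ (T ∨ (((F ∧ T) ∨ (T ∧ T)) ∧ ((T ∨ F) ∧ F)))
  [1] (¬F ∧ ¬((T ∧ T) ∨ ¬F)) ∨ (T ∨ (((F ∧ T) ∨ (T ∧ T)) ∧ ((T ∨ F) ∧ F)))
  [2] (T ∧ ¬((T ∧ T) ∨ ¬F)) ∨ (T ∨ (((F ∧ T) ∨ (T ∧ T)) ∧ ((T ∨ F) ∧ F)))
  [3] ¬((T ∧ T) ∨ ¬F) ∨ (T ∨ (((F ∧ T) ∨ (T ∧ T)) ∧ ((T ∨ F) ∧ F)))
  [4] (¬(T ∧ T) ∧ ¬¬F) ∨ (T ∨ (((F ∧ T) ∨ (T ∧ T)) ∧ ((T ∨ F) ∧ F)))
  [5] ((¬T ∨ ¬T) ∧ ¬¬F) ∨ (T ∨ (((F ∧ T) ∨ (T ∧ T)) ∧ ((T ∨ F) ∧ F)))
  [6] (¬T ∧ ¬¬F) ∨ (T ∨ (((F ∧ T) ∨ (T ∧ T)) ∧ ((T ∨ F) ∧ F)))
  [7] (F ∧ ¬¬F) ∨ (T ∨ (((F ∧ T) ∨ (T ∧ T)) ∧ ((T ∨ F) ∧ F)))
  [8] F ∨ (T ∨ (((F ∧ T) ∨ (T ∧ T)) ∧ ((T ∨ F) ∧ F)))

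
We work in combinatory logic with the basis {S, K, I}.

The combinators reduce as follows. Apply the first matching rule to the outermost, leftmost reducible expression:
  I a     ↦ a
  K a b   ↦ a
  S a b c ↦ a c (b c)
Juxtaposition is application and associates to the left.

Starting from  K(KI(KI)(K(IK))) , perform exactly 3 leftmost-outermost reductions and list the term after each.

Answer: after 3 steps: K(KK)

Working:
  start: K(KI(KI)(K(IK)))
  [1] K(I(K(IK)))
  [2] K(K(IK))
  [3] K(KK)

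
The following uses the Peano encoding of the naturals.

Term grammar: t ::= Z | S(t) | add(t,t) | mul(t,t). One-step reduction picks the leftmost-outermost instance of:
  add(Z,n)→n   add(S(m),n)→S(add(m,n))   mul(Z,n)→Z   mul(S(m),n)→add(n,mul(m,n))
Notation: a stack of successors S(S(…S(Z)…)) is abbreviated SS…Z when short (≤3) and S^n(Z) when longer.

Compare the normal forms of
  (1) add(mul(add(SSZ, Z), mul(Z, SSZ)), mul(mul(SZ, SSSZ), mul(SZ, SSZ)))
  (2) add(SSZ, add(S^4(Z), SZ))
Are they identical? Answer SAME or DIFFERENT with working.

Term A:
  start: add(mul(add(SSZ, Z), mul(Z, SSZ)), mul(mul(SZ, SSSZ), mul(SZ, SSZ)))
  [1] add(mul(S(add(SZ, Z)), mul(Z, SSZ)), mul(mul(SZ, SSSZ), mul(SZ, SSZ)))
  [2] add(add(mul(Z, SSZ), mul(add(SZ, Z), mul(Z, SSZ))), mul(mul(SZ, SSSZ), mul(SZ, SSZ)))
  [3] add(add(Z, mul(add(SZ, Z), mul(Z, SSZ))), mul(mul(SZ, SSSZ), mul(SZ, SSZ)))
  [4] add(mul(add(SZ, Z), mul(Z, SSZ)), mul(mul(SZ, SSSZ), mul(SZ, SSZ)))
  [5] add(mul(S(add(Z, Z)), mul(Z, SSZ)), mul(mul(SZ, SSSZ), mul(SZ, SSZ)))
  [6] add(add(mul(Z, SSZ), mul(add(Z, Z), mul(Z, SSZ))), mul(mul(SZ, SSSZ), mul(SZ, SSZ)))
  [7] add(add(Z, mul(add(Z, Z), mul(Z, SSZ))), mul(mul(SZ, SSSZ), mul(SZ, SSZ)))
  [8] add(mul(add(Z, Z), mul(Z, SSZ)), mul(mul(SZ, SSSZ), mul(SZ, SSZ)))
  [9] add(mul(Z, mul(Z, SSZ)), mul(mul(SZ, SSSZ), mul(SZ, SSZ)))
  [10] add(Z, mul(mul(SZ, SSSZ), mul(SZ, SSZ)))
  [11] mul(mul(SZ, SSSZ), mul(SZ, SSZ))
  [12] mul(add(SSSZ, mul(Z, SSSZ)), mul(SZ, SSZ))
  [13] mul(S(add(SSZ, mul(Z, SSSZ))), mul(SZ, SSZ))
  [14] add(mul(SZ, SSZ), mul(add(SSZ, mul(Z, SSSZ)), mul(SZ, SSZ)))
  [15] add(add(SSZ, mul(Z, SSZ)), mul(add(SSZ, mul(Z, SSSZ)), mul(SZ, SSZ)))
  [16] add(S(add(SZ, mul(Z, SSZ))), mul(add(SSZ, mul(Z, SSSZ)), mul(SZ, SSZ)))
  [17] S(add(add(SZ, mul(Z, SSZ)), mul(add(SSZ, mul(Z, SSSZ)), mul(SZ, SSZ))))
  [18] S(add(S(add(Z, mul(Z, SSZ))), mul(add(SSZ, mul(Z, SSSZ)), mul(SZ, SSZ))))
  [19] S(S(add(add(Z, mul(Z, SSZ)), mul(add(SSZ, mul(Z, SSSZ)), mul(SZ, SSZ)))))
  [20] S(S(add(mul(Z, SSZ), mul(add(SSZ, mul(Z, SSSZ)), mul(SZ, SSZ)))))
  [21] S(S(add(Z, mul(add(SSZ, mul(Z, SSSZ)), mul(SZ, SSZ)))))
  [22] S(S(mul(add(SSZ, mul(Z, SSSZ)), mul(SZ, SSZ))))
  [23] S(S(mul(S(add(SZ, mul(Z, SSSZ))), mul(SZ, SSZ))))
  [24] S(S(add(mul(SZ, SSZ), mul(add(SZ, mul(Z, SSSZ)), mul(SZ, SSZ)))))
  [25] S(S(add(add(SSZ, mul(Z, SSZ)), mul(add(SZ, mul(Z, SSSZ)), mul(SZ, SSZ)))))
  [26] S(S(add(S(add(SZ, mul(Z, SSZ))), mul(add(SZ, mul(Z, SSSZ)), mul(SZ, SSZ)))))
  [27] S(S(S(add(add(SZ, mul(Z, SSZ)), mul(add(SZ, mul(Z, SSSZ)), mul(SZ, SSZ))))))
  [28] S(S(S(add(S(add(Z, mul(Z, SSZ))), mul(add(SZ, mul(Z, SSSZ)), mul(SZ, SSZ))))))
  [29] S(S(S(S(add(add(Z, mul(Z, SSZ)), mul(add(SZ, mul(Z, SSSZ)), mul(SZ, SSZ)))))))
  [30] S(S(S(S(add(mul(Z, SSZ), mul(add(SZ, mul(Z, SSSZ)), mul(SZ, SSZ)))))))
  [31] S(S(S(S(add(Z, mul(add(SZ, mul(Z, SSSZ)), mul(SZ, SSZ)))))))
  [32] S(S(S(S(mul(add(SZ, mul(Z, SSSZ)), mul(SZ, SSZ))))))
  [33] S(S(S(S(mul(S(add(Z, mul(Z, SSSZ))), mul(SZ, SSZ))))))
  [34] S(S(S(S(add(mul(SZ, SSZ), mul(add(Z, mul(Z, SSSZ)), mul(SZ, SSZ)))))))
  [35] S(S(S(S(add(add(SSZ, mul(Z, SSZ)), mul(add(Z, mul(Z, SSSZ)), mul(SZ, SSZ)))))))
  [36] S(S(S(S(add(S(add(SZ, mul(Z, SSZ))), mul(add(Z, mul(Z, SSSZ)), mul(SZ, SSZ)))))))
  [37] S(S(S(S(S(add(add(SZ, mul(Z, SSZ)), mul(add(Z, mul(Z, SSSZ)), mul(SZ, SSZ))))))))
  [38] S(S(S(S(S(add(S(add(Z, mul(Z, SSZ))), mul(add(Z, mul(Z, SSSZ)), mul(SZ, SSZ))))))))
  [39] S(S(S(S(S(S(add(add(Z, mul(Z, SSZ)), mul(add(Z, mul(Z, SSSZ)), mul(SZ, SSZ)))))))))
  [40] S(S(S(S(S(S(add(mul(Z, SSZ), mul(add(Z, mul(Z, SSSZ)), mul(SZ, SSZ)))))))))
  [41] S(S(S(S(S(S(add(Z, mul(add(Z, mul(Z, SSSZ)), mul(SZ, SSZ)))))))))
  [42] S(S(S(S(S(S(mul(add(Z, mul(Z, SSSZ)), mul(SZ, SSZ))))))))
  [43] S(S(S(S(S(S(mul(mul(Z, SSSZ), mul(SZ, SSZ))))))))
  [44] S(S(S(S(S(S(mul(Z, mul(SZ, SSZ))))))))
  [45] S^6(Z)

Term B:
  start: add(SSZ, add(S^4(Z), SZ))
  [1] S(add(SZ, add(S^4(Z), SZ)))
  [2] S(S(add(Z, add(S^4(Z), SZ))))
  [3] S(S(add(S^4(Z), SZ)))
  [4] S(S(S(add(SSSZ, SZ))))
  [5] S(S(S(S(add(SSZ, SZ)))))
  [6] S(S(S(S(S(add(SZ, SZ))))))
  [7] S(S(S(S(S(S(add(Z, SZ)))))))
  [8] S^7(Z)

Answer: DIFFERENT — A ⇓ S^6(Z), B ⇓ S^7(Z)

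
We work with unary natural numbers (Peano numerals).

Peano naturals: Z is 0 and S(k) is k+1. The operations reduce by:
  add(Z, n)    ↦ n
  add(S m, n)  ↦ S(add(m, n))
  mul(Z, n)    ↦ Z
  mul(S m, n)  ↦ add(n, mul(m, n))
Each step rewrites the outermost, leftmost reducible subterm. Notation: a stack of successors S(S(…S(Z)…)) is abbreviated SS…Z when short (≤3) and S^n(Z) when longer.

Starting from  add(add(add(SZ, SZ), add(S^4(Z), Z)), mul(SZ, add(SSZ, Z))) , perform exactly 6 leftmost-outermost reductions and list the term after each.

Answer: after 6 steps: S(S(add(add(Z, add(S^4(Z), Z)), mul(SZ, add(SSZ, Z)))))

Derivation:
  start: add(add(add(SZ, SZ), add(S^4(Z), Z)), mul(SZ, add(SSZ, Z)))
  step 1: add(add(S(add(Z, SZ)), add(S^4(Z), Z)), mul(SZ, add(SSZ, Z)))
  step 2: add(S(add(add(Z, SZ), add(S^4(Z), Z))), mul(SZ, add(SSZ, Z)))
  step 3: S(add(add(add(Z, SZ), add(S^4(Z), Z)), mul(SZ, add(SSZ, Z))))
  step 4: S(add(add(SZ, add(S^4(Z), Z)), mul(SZ, add(SSZ, Z))))
  step 5: S(add(S(add(Z, add(S^4(Z), Z))), mul(SZ, add(SSZ, Z))))
  step 6: S(S(add(add(Z, add(S^4(Z), Z)), mul(SZ, add(SSZ, Z)))))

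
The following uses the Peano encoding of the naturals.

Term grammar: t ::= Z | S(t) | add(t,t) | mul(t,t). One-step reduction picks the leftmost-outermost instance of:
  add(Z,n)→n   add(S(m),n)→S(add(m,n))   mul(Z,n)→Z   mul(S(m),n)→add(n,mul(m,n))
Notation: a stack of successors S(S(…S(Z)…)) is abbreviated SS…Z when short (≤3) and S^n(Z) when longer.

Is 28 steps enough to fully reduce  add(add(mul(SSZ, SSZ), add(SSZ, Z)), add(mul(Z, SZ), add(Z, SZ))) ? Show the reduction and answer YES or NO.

Answer: YES — reaches normal form S^7(Z) in 27 ≤ 28 steps

Derivation:
  start: add(add(mul(SSZ, SSZ), add(SSZ, Z)), add(mul(Z, SZ), add(Z, SZ)))
  →1  add(add(add(SSZ, mul(SZ, SSZ)), add(SSZ, Z)), add(mul(Z, SZ), add(Z, SZ)))
  →2  add(add(S(add(SZ, mul(SZ, SSZ))), add(SSZ, Z)), add(mul(Z, SZ), add(Z, SZ)))
  →3  add(S(add(add(SZ, mul(SZ, SSZ)), add(SSZ, Z))), add(mul(Z, SZ), add(Z, SZ)))
  →4  S(add(add(add(SZ, mul(SZ, SSZ)), add(SSZ, Z)), add(mul(Z, SZ), add(Z, SZ))))
  →5  S(add(add(S(add(Z, mul(SZ, SSZ))), add(SSZ, Z)), add(mul(Z, SZ), add(Z, SZ))))
  →6  S(add(S(add(add(Z, mul(SZ, SSZ)), add(SSZ, Z))), add(mul(Z, SZ), add(Z, SZ))))
  →7  S(S(add(add(add(Z, mul(SZ, SSZ)), add(SSZ, Z)), add(mul(Z, SZ), add(Z, SZ)))))
  →8  S(S(add(add(mul(SZ, SSZ), add(SSZ, Z)), add(mul(Z, SZ), add(Z, SZ)))))
  →9  S(S(add(add(add(SSZ, mul(Z, SSZ)), add(SSZ, Z)), add(mul(Z, SZ), add(Z, SZ)))))
  →10  S(S(add(add(S(add(SZ, mul(Z, SSZ))), add(SSZ, Z)), add(mul(Z, SZ), add(Z, SZ)))))
  →11  S(S(add(S(add(add(SZ, mul(Z, SSZ)), add(SSZ, Z))), add(mul(Z, SZ), add(Z, SZ)))))
  →12  S(S(S(add(add(add(SZ, mul(Z, SSZ)), add(SSZ, Z)), add(mul(Z, SZ), add(Z, SZ))))))
  →13  S(S(S(add(add(S(add(Z, mul(Z, SSZ))), add(SSZ, Z)), add(mul(Z, SZ), add(Z, SZ))))))
  →14  S(S(S(add(S(add(add(Z, mul(Z, SSZ)), add(SSZ, Z))), add(mul(Z, SZ), add(Z, SZ))))))
  →15  S(S(S(S(add(add(add(Z, mul(Z, SSZ)), add(SSZ, Z)), add(mul(Z, SZ), add(Z, SZ)))))))
  →16  S(S(S(S(add(add(mul(Z, SSZ), add(SSZ, Z)), add(mul(Z, SZ), add(Z, SZ)))))))
  →17  S(S(S(S(add(add(Z, add(SSZ, Z)), add(mul(Z, SZ), add(Z, SZ)))))))
  →18  S(S(S(S(add(add(SSZ, Z), add(mul(Z, SZ), add(Z, SZ)))))))
  →19  S(S(S(S(add(S(add(SZ, Z)), add(mul(Z, SZ), add(Z, SZ)))))))
  →20  S(S(S(S(S(add(add(SZ, Z), add(mul(Z, SZ), add(Z, SZ))))))))
  →21  S(S(S(S(S(add(S(add(Z, Z)), add(mul(Z, SZ), add(Z, SZ))))))))
  →22  S(S(S(S(S(S(add(add(Z, Z), add(mul(Z, SZ), add(Z, SZ)))))))))
  →23  S(S(S(S(S(S(add(Z, add(mul(Z, SZ), add(Z, SZ)))))))))
  →24  S(S(S(S(S(S(add(mul(Z, SZ), add(Z, SZ))))))))
  →25  S(S(S(S(S(S(add(Z, add(Z, SZ))))))))
  →26  S(S(S(S(S(S(add(Z, SZ)))))))
  →27  S^7(Z)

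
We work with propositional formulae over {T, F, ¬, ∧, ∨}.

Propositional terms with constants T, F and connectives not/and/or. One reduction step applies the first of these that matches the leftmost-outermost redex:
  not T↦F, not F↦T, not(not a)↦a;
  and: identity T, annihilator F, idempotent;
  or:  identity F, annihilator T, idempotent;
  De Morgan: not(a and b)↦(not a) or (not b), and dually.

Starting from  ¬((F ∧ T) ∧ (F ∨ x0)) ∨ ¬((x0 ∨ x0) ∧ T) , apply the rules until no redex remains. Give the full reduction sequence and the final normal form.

Answer: normal form = T  (in 6 steps)

Derivation:
  start: ¬((F ∧ T) ∧ (F ∨ x0)) ∨ ¬((x0 ∨ x0) ∧ T)
  →1  (¬(F ∧ T) ∨ ¬(F ∨ x0)) ∨ ¬((x0 ∨ x0) ∧ T)
  →2  ((¬F ∨ ¬T) ∨ ¬(F ∨ x0)) ∨ ¬((x0 ∨ x0) ∧ T)
  →3  ((T ∨ ¬T) ∨ ¬(F ∨ x0)) ∨ ¬((x0 ∨ x0) ∧ T)
  →4  (T ∨ ¬(F ∨ x0)) ∨ ¬((x0 ∨ x0) ∧ T)
  →5  T ∨ ¬((x0 ∨ x0) ∧ T)
  →6  T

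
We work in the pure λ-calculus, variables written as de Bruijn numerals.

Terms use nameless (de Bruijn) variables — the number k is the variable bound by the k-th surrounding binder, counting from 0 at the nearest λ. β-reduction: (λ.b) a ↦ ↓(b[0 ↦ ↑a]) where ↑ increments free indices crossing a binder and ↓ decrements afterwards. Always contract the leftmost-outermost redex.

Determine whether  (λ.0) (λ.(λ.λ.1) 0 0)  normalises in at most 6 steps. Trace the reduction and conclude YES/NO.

Answer: YES — reaches normal form λ.0 in 3 ≤ 6 steps

Derivation:
  start: (λ.0) (λ.(λ.λ.1) 0 0)
  [1] λ.(λ.λ.1) 0 0
  [2] λ.(λ.1) 0
  [3] λ.0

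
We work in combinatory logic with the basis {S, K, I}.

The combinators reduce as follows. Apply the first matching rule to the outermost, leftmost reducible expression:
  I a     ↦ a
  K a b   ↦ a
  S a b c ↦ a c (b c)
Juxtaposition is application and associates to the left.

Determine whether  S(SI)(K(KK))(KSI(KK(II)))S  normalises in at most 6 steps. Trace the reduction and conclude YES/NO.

Answer: YES — reaches normal form KS in 5 ≤ 6 steps

Working:
  start: S(SI)(K(KK))(KSI(KK(II)))S
  [1] SI(KSI(KK(II)))(K(KK)(KSI(KK(II))))S
  [2] I(K(KK)(KSI(KK(II))))(KSI(KK(II))(K(KK)(KSI(KK(II)))))S
  [3] K(KK)(KSI(KK(II)))(KSI(KK(II))(K(KK)(KSI(KK(II)))))S
  [4] KK(KSI(KK(II))(K(KK)(KSI(KK(II)))))S
  [5] KS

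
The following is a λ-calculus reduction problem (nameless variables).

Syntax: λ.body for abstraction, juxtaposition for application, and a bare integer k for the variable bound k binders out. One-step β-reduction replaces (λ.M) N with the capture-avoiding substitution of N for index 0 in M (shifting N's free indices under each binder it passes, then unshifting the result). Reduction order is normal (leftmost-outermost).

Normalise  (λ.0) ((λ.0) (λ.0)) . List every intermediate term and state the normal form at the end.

  start: (λ.0) ((λ.0) (λ.0))
  step 1: (λ.0) (λ.0)
  step 2: λ.0

Answer: normal form = λ.0  (in 2 steps)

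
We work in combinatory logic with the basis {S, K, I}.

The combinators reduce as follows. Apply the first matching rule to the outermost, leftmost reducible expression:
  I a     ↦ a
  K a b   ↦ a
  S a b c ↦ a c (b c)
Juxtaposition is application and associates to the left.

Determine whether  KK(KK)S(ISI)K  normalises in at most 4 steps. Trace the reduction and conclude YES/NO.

  start: KK(KK)S(ISI)K
  →1  KS(ISI)K
  →2  SK

Answer: YES — reaches normal form SK in 2 ≤ 4 steps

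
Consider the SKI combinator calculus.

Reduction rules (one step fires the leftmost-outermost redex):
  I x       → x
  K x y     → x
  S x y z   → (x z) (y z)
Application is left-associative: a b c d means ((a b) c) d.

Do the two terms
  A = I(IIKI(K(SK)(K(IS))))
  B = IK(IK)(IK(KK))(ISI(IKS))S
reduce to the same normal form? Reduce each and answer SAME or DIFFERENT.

Term A:
  start: I(IIKI(K(SK)(K(IS))))
  [1] IIKI(K(SK)(K(IS)))
  [2] IKI(K(SK)(K(IS)))
  [3] KI(K(SK)(K(IS)))
  [4] I

Term B:
  start: IK(IK)(IK(KK))(ISI(IKS))S
  [1] K(IK)(IK(KK))(ISI(IKS))S
  [2] IK(ISI(IKS))S
  [3] K(ISI(IKS))S
  [4] ISI(IKS)
  [5] SI(IKS)
  [6] SI(KS)

Answer: DIFFERENT — A ⇓ I, B ⇓ SI(KS)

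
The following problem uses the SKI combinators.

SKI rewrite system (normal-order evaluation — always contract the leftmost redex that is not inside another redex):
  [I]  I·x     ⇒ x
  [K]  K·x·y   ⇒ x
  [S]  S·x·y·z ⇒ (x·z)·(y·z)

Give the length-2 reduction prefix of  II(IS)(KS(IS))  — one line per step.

Answer: after 2 steps: IS(KS(IS))

Derivation:
  start: II(IS)(KS(IS))
  step 1: I(IS)(KS(IS))
  step 2: IS(KS(IS))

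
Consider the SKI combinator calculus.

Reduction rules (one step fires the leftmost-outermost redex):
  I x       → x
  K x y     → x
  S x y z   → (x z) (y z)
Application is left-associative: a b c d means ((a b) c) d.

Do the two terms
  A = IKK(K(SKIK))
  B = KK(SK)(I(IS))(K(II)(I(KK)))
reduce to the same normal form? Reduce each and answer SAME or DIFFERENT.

Answer: DIFFERENT — A ⇓ K, B ⇓ S

Derivation:
Term A:
  start: IKK(K(SKIK))
  →1  KK(K(SKIK))
  →2  K

Term B:
  start: KK(SK)(I(IS))(K(II)(I(KK)))
  →1  K(I(IS))(K(II)(I(KK)))
  →2  I(IS)
  →3  IS
  →4  S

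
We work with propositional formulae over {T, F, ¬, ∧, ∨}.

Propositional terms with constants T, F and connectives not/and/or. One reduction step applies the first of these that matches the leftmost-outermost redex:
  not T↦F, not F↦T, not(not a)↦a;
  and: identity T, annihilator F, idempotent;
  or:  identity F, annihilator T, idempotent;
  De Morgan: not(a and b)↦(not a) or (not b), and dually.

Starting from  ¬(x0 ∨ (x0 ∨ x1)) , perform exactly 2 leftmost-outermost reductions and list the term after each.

Answer: after 2 steps: ¬x0 ∧ (¬x0 ∧ ¬x1)

Working:
  start: ¬(x0 ∨ (x0 ∨ x1))
  →1  ¬x0 ∧ ¬(x0 ∨ x1)
  →2  ¬x0 ∧ (¬x0 ∧ ¬x1)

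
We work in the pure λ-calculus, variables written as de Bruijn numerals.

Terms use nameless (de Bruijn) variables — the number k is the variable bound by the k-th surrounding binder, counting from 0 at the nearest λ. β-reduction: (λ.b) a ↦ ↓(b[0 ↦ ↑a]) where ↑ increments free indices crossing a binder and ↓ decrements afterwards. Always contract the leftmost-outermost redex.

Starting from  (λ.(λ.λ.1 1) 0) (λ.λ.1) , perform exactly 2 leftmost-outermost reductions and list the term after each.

  start: (λ.(λ.λ.1 1) 0) (λ.λ.1)
  step 1: (λ.λ.1 1) (λ.λ.1)
  step 2: λ.(λ.λ.1) (λ.λ.1)

Answer: after 2 steps: λ.(λ.λ.1) (λ.λ.1)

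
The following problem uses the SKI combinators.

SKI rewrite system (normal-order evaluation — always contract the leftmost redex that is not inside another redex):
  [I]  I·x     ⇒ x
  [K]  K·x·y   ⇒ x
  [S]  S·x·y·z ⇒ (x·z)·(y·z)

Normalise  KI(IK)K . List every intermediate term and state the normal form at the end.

  start: KI(IK)K
  [1] IK
  [2] K

Answer: normal form = K  (in 2 steps)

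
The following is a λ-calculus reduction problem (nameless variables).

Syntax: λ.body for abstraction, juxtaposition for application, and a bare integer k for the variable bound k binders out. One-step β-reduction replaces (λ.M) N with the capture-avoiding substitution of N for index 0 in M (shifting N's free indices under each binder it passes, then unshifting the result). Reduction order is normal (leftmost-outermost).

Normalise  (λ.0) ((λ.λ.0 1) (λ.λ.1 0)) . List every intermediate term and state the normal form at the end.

  start: (λ.0) ((λ.λ.0 1) (λ.λ.1 0))
  step 1: (λ.λ.0 1) (λ.λ.1 0)
  step 2: λ.0 (λ.λ.1 0)

Answer: normal form = λ.0 (λ.λ.1 0)  (in 2 steps)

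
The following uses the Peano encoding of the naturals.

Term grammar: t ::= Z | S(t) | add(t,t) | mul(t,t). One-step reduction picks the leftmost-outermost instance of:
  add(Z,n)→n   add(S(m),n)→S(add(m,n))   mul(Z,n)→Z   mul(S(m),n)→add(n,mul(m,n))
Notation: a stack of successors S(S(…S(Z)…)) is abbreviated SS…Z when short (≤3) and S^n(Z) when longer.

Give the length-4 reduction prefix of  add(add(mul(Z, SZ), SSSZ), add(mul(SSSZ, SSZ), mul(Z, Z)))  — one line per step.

  start: add(add(mul(Z, SZ), SSSZ), add(mul(SSSZ, SSZ), mul(Z, Z)))
  →1  add(add(Z, SSSZ), add(mul(SSSZ, SSZ), mul(Z, Z)))
  →2  add(SSSZ, add(mul(SSSZ, SSZ), mul(Z, Z)))
  →3  S(add(SSZ, add(mul(SSSZ, SSZ), mul(Z, Z))))
  →4  S(S(add(SZ, add(mul(SSSZ, SSZ), mul(Z, Z)))))

Answer: after 4 steps: S(S(add(SZ, add(mul(SSSZ, SSZ), mul(Z, Z)))))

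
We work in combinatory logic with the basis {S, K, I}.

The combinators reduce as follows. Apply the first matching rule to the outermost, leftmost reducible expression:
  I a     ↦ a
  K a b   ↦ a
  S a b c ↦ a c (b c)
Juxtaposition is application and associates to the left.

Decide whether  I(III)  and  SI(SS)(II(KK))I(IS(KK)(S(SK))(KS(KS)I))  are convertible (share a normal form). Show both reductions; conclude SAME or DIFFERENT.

Answer: SAME — A ⇓ I, B ⇓ I

Derivation:
Term A:
  start: I(III)
  →1  III
  →2  II
  →3  I

Term B:
  start: SI(SS)(II(KK))I(IS(KK)(S(SK))(KS(KS)I))
  →1  I(II(KK))(SS(II(KK)))I(IS(KK)(S(SK))(KS(KS)I))
  →2  II(KK)(SS(II(KK)))I(IS(KK)(S(SK))(KS(KS)I))
  →3  I(KK)(SS(II(KK)))I(IS(KK)(S(SK))(KS(KS)I))
  →4  KK(SS(II(KK)))I(IS(KK)(S(SK))(KS(KS)I))
  →5  KI(IS(KK)(S(SK))(KS(KS)I))
  →6  I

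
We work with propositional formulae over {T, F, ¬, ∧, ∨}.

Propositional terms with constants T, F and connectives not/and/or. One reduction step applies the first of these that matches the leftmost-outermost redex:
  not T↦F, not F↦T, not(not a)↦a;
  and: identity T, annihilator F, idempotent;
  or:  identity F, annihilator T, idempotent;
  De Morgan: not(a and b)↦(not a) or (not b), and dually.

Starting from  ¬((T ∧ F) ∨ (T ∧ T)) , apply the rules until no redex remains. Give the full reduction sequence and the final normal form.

  start: ¬((T ∧ F) ∨ (T ∧ T))
  step 1: ¬(T ∧ F) ∧ ¬(T ∧ T)
  step 2: (¬T ∨ ¬F) ∧ ¬(T ∧ T)
  step 3: (F ∨ ¬F) ∧ ¬(T ∧ T)
  step 4: ¬F ∧ ¬(T ∧ T)
  step 5: T ∧ ¬(T ∧ T)
  step 6: ¬(T ∧ T)
  step 7: ¬T ∨ ¬T
  step 8: ¬T
  step 9: F

Answer: normal form = F  (in 9 steps)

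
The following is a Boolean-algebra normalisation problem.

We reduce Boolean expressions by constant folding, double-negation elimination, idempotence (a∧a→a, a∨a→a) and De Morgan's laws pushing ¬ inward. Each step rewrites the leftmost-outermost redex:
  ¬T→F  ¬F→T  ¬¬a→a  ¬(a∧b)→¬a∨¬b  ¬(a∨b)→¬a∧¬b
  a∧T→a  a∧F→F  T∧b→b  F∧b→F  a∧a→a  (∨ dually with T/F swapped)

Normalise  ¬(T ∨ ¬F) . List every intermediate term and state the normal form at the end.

  start: ¬(T ∨ ¬F)
  step 1: ¬T ∧ ¬¬F
  step 2: F ∧ ¬¬F
  step 3: F

Answer: normal form = F  (in 3 steps)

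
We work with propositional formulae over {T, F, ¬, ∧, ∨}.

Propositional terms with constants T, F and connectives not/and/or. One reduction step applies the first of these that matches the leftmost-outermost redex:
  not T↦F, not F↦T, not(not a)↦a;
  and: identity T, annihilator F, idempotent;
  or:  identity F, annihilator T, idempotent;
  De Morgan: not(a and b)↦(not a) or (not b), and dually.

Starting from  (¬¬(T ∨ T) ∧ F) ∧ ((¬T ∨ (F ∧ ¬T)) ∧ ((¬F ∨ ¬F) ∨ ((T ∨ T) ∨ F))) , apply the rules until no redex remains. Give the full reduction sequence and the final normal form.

Answer: normal form = F  (in 2 steps)

Derivation:
  start: (¬¬(T ∨ T) ∧ F) ∧ ((¬T ∨ (F ∧ ¬T)) ∧ ((¬F ∨ ¬F) ∨ ((T ∨ T) ∨ F)))
  [1] F ∧ ((¬T ∨ (F ∧ ¬T)) ∧ ((¬F ∨ ¬F) ∨ ((T ∨ T) ∨ F)))
  [2] F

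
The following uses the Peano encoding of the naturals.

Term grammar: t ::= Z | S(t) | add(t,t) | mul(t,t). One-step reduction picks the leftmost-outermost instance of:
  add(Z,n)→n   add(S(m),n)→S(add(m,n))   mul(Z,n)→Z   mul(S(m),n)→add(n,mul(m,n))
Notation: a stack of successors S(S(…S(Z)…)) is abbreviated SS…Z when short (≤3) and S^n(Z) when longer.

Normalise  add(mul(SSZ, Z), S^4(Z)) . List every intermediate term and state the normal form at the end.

Answer: normal form = S^4(Z)  (in 6 steps)

Derivation:
  start: add(mul(SSZ, Z), S^4(Z))
  →1  add(add(Z, mul(SZ, Z)), S^4(Z))
  →2  add(mul(SZ, Z), S^4(Z))
  →3  add(add(Z, mul(Z, Z)), S^4(Z))
  →4  add(mul(Z, Z), S^4(Z))
  →5  add(Z, S^4(Z))
  →6  S^4(Z)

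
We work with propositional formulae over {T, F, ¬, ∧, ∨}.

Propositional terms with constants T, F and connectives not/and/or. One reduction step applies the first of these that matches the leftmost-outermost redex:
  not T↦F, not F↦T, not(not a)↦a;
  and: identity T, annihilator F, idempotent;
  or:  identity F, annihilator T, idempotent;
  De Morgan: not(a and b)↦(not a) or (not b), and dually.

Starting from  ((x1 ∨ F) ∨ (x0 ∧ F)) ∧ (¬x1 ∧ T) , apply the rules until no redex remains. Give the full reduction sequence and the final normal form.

  start: ((x1 ∨ F) ∨ (x0 ∧ F)) ∧ (¬x1 ∧ T)
  →1  (x1 ∨ (x0 ∧ F)) ∧ (¬x1 ∧ T)
  →2  (x1 ∨ F) ∧ (¬x1 ∧ T)
  →3  x1 ∧ (¬x1 ∧ T)
  →4  x1 ∧ ¬x1

Answer: normal form = x1 ∧ ¬x1  (in 4 steps)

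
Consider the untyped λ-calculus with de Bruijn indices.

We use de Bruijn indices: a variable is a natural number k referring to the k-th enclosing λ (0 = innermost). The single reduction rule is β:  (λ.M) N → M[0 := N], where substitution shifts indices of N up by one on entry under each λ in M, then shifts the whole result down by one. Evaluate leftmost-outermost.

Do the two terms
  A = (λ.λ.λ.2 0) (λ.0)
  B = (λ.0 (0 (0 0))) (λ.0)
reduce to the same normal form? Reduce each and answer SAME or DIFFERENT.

Answer: DIFFERENT — A ⇓ λ.λ.0, B ⇓ λ.0

Working:
Term A:
  start: (λ.λ.λ.2 0) (λ.0)
  →1  λ.λ.(λ.0) 0
  →2  λ.λ.0

Term B:
  start: (λ.0 (0 (0 0))) (λ.0)
  →1  (λ.0) ((λ.0) ((λ.0) (λ.0)))
  →2  (λ.0) ((λ.0) (λ.0))
  →3  (λ.0) (λ.0)
  →4  λ.0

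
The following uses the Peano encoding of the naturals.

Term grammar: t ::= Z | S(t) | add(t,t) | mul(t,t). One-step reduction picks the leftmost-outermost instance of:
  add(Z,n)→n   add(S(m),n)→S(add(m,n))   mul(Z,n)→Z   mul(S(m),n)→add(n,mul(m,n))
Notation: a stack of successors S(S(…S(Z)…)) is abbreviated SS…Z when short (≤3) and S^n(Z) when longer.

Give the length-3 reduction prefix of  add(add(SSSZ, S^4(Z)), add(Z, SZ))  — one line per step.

  start: add(add(SSSZ, S^4(Z)), add(Z, SZ))
  step 1: add(S(add(SSZ, S^4(Z))), add(Z, SZ))
  step 2: S(add(add(SSZ, S^4(Z)), add(Z, SZ)))
  step 3: S(add(S(add(SZ, S^4(Z))), add(Z, SZ)))

Answer: after 3 steps: S(add(S(add(SZ, S^4(Z))), add(Z, SZ)))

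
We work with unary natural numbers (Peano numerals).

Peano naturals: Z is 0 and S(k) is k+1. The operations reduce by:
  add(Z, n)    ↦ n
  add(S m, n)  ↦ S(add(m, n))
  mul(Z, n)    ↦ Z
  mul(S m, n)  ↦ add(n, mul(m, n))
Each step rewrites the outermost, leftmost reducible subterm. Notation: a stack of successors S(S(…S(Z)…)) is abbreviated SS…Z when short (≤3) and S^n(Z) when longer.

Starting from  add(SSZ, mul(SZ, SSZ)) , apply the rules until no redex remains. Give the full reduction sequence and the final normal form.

Answer: normal form = S^4(Z)  (in 8 steps)

Reduction:
  start: add(SSZ, mul(SZ, SSZ))
  →1  S(add(SZ, mul(SZ, SSZ)))
  →2  S(S(add(Z, mul(SZ, SSZ))))
  →3  S(S(mul(SZ, SSZ)))
  →4  S(S(add(SSZ, mul(Z, SSZ))))
  →5  S(S(S(add(SZ, mul(Z, SSZ)))))
  →6  S(S(S(S(add(Z, mul(Z, SSZ))))))
  →7  S(S(S(S(mul(Z, SSZ)))))
  →8  S^4(Z)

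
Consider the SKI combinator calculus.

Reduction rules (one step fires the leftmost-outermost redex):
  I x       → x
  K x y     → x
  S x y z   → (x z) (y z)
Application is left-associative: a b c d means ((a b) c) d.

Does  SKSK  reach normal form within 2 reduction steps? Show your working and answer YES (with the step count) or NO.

  start: SKSK
  →1  KK(SK)
  →2  K

Answer: YES — reaches normal form K in 2 ≤ 2 steps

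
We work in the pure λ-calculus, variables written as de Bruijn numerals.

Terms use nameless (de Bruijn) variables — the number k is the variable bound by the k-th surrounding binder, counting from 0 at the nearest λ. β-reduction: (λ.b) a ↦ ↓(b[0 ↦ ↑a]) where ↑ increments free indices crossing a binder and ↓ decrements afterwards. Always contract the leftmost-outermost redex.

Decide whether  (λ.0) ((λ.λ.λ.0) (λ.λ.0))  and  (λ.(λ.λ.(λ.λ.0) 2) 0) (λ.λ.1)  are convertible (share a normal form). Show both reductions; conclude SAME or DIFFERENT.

Term A:
  start: (λ.0) ((λ.λ.λ.0) (λ.λ.0))
  →1  (λ.λ.λ.0) (λ.λ.0)
  →2  λ.λ.0

Term B:
  start: (λ.(λ.λ.(λ.λ.0) 2) 0) (λ.λ.1)
  →1  (λ.λ.(λ.λ.0) (λ.λ.1)) (λ.λ.1)
  →2  λ.(λ.λ.0) (λ.λ.1)
  →3  λ.λ.0

Answer: SAME — A ⇓ λ.λ.0, B ⇓ λ.λ.0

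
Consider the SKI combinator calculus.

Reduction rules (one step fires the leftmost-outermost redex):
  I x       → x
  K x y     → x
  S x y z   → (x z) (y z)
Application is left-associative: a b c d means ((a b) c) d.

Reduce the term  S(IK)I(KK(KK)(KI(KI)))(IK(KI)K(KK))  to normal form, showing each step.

Answer: normal form = I  (in 6 steps)

Working:
  start: S(IK)I(KK(KK)(KI(KI)))(IK(KI)K(KK))
  step 1: IK(KK(KK)(KI(KI)))(I(KK(KK)(KI(KI))))(IK(KI)K(KK))
  step 2: K(KK(KK)(KI(KI)))(I(KK(KK)(KI(KI))))(IK(KI)K(KK))
  step 3: KK(KK)(KI(KI))(IK(KI)K(KK))
  step 4: K(KI(KI))(IK(KI)K(KK))
  step 5: KI(KI)
  step 6: I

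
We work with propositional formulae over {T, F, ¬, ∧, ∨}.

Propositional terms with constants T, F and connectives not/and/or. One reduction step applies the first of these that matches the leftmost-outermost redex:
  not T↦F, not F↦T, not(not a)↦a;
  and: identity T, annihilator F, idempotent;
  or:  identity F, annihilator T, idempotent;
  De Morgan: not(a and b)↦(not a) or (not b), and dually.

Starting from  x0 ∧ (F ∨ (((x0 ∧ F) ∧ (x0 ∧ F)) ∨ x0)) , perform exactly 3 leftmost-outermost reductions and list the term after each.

  start: x0 ∧ (F ∨ (((x0 ∧ F) ∧ (x0 ∧ F)) ∨ x0))
  step 1: x0 ∧ (((x0 ∧ F) ∧ (x0 ∧ F)) ∨ x0)
  step 2: x0 ∧ ((x0 ∧ F) ∨ x0)
  step 3: x0 ∧ (F ∨ x0)

Answer: after 3 steps: x0 ∧ (F ∨ x0)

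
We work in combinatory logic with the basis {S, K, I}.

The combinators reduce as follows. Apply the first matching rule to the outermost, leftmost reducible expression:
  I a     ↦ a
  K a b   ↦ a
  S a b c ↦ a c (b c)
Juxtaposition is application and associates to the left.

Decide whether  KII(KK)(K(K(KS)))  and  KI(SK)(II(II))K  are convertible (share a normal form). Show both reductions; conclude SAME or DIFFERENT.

Answer: SAME — A ⇓ K, B ⇓ K

Derivation:
Term A:
  start: KII(KK)(K(K(KS)))
  →1  I(KK)(K(K(KS)))
  →2  KK(K(K(KS)))
  →3  K

Term B:
  start: KI(SK)(II(II))K
  →1  I(II(II))K
  →2  II(II)K
  →3  I(II)K
  →4  IIK
  →5  IK
  →6  K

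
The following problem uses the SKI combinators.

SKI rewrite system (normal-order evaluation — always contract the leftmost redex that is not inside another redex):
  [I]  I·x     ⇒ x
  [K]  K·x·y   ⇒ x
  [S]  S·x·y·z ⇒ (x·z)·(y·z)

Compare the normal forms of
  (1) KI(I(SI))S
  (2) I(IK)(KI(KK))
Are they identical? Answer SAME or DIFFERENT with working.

Term A:
  start: KI(I(SI))S
  step 1: IS
  step 2: S

Term B:
  start: I(IK)(KI(KK))
  step 1: IK(KI(KK))
  step 2: K(KI(KK))
  step 3: KI

Answer: DIFFERENT — A ⇓ S, B ⇓ KI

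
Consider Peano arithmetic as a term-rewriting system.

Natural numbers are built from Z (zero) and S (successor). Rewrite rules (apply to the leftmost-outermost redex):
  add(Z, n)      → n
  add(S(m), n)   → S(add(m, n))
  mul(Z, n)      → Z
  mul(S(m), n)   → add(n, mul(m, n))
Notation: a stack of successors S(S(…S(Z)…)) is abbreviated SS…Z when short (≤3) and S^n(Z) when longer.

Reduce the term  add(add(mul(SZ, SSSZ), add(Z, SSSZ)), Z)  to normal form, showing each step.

Answer: normal form = S^6(Z)  (in 18 steps)

Derivation:
  start: add(add(mul(SZ, SSSZ), add(Z, SSSZ)), Z)
  step 1: add(add(add(SSSZ, mul(Z, SSSZ)), add(Z, SSSZ)), Z)
  step 2: add(add(S(add(SSZ, mul(Z, SSSZ))), add(Z, SSSZ)), Z)
  step 3: add(S(add(add(SSZ, mul(Z, SSSZ)), add(Z, SSSZ))), Z)
  step 4: S(add(add(add(SSZ, mul(Z, SSSZ)), add(Z, SSSZ)), Z))
  step 5: S(add(add(S(add(SZ, mul(Z, SSSZ))), add(Z, SSSZ)), Z))
  step 6: S(add(S(add(add(SZ, mul(Z, SSSZ)), add(Z, SSSZ))), Z))
  step 7: S(S(add(add(add(SZ, mul(Z, SSSZ)), add(Z, SSSZ)), Z)))
  step 8: S(S(add(add(S(add(Z, mul(Z, SSSZ))), add(Z, SSSZ)), Z)))
  step 9: S(S(add(S(add(add(Z, mul(Z, SSSZ)), add(Z, SSSZ))), Z)))
  step 10: S(S(S(add(add(add(Z, mul(Z, SSSZ)), add(Z, SSSZ)), Z))))
  step 11: S(S(S(add(add(mul(Z, SSSZ), add(Z, SSSZ)), Z))))
  step 12: S(S(S(add(add(Z, add(Z, SSSZ)), Z))))
  step 13: S(S(S(add(add(Z, SSSZ), Z))))
  step 14: S(S(S(add(SSSZ, Z))))
  step 15: S(S(S(S(add(SSZ, Z)))))
  step 16: S(S(S(S(S(add(SZ, Z))))))
  step 17: S(S(S(S(S(S(add(Z, Z)))))))
  step 18: S^6(Z)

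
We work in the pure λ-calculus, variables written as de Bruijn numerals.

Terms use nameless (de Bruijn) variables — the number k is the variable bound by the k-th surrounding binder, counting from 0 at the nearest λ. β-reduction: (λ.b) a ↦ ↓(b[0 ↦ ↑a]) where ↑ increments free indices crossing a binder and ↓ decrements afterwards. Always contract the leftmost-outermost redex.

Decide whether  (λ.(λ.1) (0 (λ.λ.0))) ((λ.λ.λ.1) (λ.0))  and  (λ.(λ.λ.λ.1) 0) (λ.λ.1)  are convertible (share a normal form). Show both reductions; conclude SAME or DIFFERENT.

Term A:
  start: (λ.(λ.1) (0 (λ.λ.0))) ((λ.λ.λ.1) (λ.0))
  →1  (λ.(λ.λ.λ.1) (λ.0)) ((λ.λ.λ.1) (λ.0) (λ.λ.0))
  →2  (λ.λ.λ.1) (λ.0)
  →3  λ.λ.1

Term B:
  start: (λ.(λ.λ.λ.1) 0) (λ.λ.1)
  →1  (λ.λ.λ.1) (λ.λ.1)
  →2  λ.λ.1

Answer: SAME — A ⇓ λ.λ.1, B ⇓ λ.λ.1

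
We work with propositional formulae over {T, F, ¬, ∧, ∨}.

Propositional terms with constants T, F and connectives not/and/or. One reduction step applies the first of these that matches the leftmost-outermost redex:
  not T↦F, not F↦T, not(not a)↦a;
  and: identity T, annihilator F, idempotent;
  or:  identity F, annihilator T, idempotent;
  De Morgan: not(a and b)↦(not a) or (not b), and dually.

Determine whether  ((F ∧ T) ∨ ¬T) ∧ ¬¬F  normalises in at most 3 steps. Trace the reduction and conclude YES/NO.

Answer: NO — after 3 steps the term is F ∧ ¬¬F, not yet normal

Derivation:
  start: ((F ∧ T) ∨ ¬T) ∧ ¬¬F
  →1  (F ∨ ¬T) ∧ ¬¬F
  →2  ¬T ∧ ¬¬F
  →3  F ∧ ¬¬F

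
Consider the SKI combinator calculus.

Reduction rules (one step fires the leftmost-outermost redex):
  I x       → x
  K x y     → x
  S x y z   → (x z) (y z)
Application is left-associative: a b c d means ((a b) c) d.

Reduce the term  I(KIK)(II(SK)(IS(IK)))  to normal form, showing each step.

  start: I(KIK)(II(SK)(IS(IK)))
  [1] KIK(II(SK)(IS(IK)))
  [2] I(II(SK)(IS(IK)))
  [3] II(SK)(IS(IK))
  [4] I(SK)(IS(IK))
  [5] SK(IS(IK))
  [6] SK(S(IK))
  [7] SK(SK)

Answer: normal form = SK(SK)  (in 7 steps)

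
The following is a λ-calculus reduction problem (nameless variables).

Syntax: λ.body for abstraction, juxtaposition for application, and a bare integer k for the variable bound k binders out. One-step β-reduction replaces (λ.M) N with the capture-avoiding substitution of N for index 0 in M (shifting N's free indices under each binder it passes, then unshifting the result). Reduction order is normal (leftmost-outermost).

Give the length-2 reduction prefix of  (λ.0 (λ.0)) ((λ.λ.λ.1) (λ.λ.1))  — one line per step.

  start: (λ.0 (λ.0)) ((λ.λ.λ.1) (λ.λ.1))
  →1  (λ.λ.λ.1) (λ.λ.1) (λ.0)
  →2  (λ.λ.1) (λ.0)

Answer: after 2 steps: (λ.λ.1) (λ.0)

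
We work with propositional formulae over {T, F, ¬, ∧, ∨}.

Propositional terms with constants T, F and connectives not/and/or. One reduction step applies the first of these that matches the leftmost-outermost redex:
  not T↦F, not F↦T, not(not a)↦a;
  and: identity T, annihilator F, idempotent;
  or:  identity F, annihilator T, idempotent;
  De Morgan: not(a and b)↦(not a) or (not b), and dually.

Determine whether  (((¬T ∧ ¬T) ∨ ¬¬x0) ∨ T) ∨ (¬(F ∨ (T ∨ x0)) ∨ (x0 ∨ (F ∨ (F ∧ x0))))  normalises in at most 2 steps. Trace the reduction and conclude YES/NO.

  start: (((¬T ∧ ¬T) ∨ ¬¬x0) ∨ T) ∨ (¬(F ∨ (T ∨ x0)) ∨ (x0 ∨ (F ∨ (F ∧ x0))))
  step 1: T ∨ (¬(F ∨ (T ∨ x0)) ∨ (x0 ∨ (F ∨ (F ∧ x0))))
  step 2: T

Answer: YES — reaches normal form T in 2 ≤ 2 steps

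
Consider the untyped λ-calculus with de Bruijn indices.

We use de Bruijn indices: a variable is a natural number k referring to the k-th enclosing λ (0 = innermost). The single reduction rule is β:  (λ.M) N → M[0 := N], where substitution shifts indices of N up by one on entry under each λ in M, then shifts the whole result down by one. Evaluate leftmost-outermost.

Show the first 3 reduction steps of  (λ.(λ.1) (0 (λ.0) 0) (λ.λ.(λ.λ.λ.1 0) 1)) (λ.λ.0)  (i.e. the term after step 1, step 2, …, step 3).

Answer: after 3 steps: λ.0

Working:
  start: (λ.(λ.1) (0 (λ.0) 0) (λ.λ.(λ.λ.λ.1 0) 1)) (λ.λ.0)
  step 1: (λ.λ.λ.0) ((λ.λ.0) (λ.0) (λ.λ.0)) (λ.λ.(λ.λ.λ.1 0) 1)
  step 2: (λ.λ.0) (λ.λ.(λ.λ.λ.1 0) 1)
  step 3: λ.0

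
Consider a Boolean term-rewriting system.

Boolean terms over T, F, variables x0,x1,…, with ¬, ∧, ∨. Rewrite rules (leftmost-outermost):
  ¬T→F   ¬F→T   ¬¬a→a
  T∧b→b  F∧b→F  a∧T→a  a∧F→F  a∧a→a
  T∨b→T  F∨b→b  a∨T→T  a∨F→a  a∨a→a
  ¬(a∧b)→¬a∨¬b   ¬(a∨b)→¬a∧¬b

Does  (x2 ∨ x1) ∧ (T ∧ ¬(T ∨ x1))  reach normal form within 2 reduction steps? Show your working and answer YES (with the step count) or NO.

  start: (x2 ∨ x1) ∧ (T ∧ ¬(T ∨ x1))
  [1] (x2 ∨ x1) ∧ ¬(T ∨ x1)
  [2] (x2 ∨ x1) ∧ (¬T ∧ ¬x1)

Answer: NO — after 2 steps the term is (x2 ∨ x1) ∧ (¬T ∧ ¬x1), not yet normal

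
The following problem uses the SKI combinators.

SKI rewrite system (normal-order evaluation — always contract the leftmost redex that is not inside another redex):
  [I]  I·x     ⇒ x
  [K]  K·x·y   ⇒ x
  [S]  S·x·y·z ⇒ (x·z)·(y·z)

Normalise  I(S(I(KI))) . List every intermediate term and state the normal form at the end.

  start: I(S(I(KI)))
  [1] S(I(KI))
  [2] S(KI)

Answer: normal form = S(KI)  (in 2 steps)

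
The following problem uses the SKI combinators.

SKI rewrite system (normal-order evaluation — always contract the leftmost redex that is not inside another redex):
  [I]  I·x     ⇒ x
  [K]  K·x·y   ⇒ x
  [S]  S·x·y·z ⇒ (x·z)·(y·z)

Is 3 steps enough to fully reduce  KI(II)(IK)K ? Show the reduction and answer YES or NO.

  start: KI(II)(IK)K
  [1] I(IK)K
  [2] IKK
  [3] KK

Answer: YES — reaches normal form KK in 3 ≤ 3 steps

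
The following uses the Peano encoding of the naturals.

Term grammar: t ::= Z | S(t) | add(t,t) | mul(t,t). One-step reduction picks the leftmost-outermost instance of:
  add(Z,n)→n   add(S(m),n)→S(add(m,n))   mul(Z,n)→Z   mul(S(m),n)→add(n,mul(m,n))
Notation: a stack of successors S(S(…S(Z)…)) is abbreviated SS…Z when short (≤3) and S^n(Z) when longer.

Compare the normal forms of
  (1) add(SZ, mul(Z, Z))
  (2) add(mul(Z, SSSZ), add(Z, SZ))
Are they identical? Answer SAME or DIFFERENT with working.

Term A:
  start: add(SZ, mul(Z, Z))
  →1  S(add(Z, mul(Z, Z)))
  →2  S(mul(Z, Z))
  →3  SZ

Term B:
  start: add(mul(Z, SSSZ), add(Z, SZ))
  →1  add(Z, add(Z, SZ))
  →2  add(Z, SZ)
  →3  SZ

Answer: SAME — A ⇓ SZ, B ⇓ SZ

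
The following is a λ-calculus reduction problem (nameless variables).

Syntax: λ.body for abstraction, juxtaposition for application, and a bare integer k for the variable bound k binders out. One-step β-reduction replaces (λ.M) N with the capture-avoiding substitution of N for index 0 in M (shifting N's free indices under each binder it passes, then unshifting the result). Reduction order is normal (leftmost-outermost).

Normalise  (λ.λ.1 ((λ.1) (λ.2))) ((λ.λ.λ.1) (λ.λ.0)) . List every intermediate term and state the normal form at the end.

  start: (λ.λ.1 ((λ.1) (λ.2))) ((λ.λ.λ.1) (λ.λ.0))
  [1] λ.(λ.λ.λ.1) (λ.λ.0) ((λ.1) (λ.(λ.λ.λ.1) (λ.λ.0)))
  [2] λ.(λ.λ.1) ((λ.1) (λ.(λ.λ.λ.1) (λ.λ.0)))
  [3] λ.λ.(λ.2) (λ.(λ.λ.λ.1) (λ.λ.0))
  [4] λ.λ.1

Answer: normal form = λ.λ.1  (in 4 steps)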